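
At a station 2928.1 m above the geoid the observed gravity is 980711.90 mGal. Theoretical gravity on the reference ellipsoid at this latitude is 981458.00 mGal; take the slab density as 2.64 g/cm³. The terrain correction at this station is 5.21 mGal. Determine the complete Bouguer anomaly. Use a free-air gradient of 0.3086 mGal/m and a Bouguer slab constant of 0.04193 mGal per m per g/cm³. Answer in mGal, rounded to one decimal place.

-161.4

Free-air correction = 0.3086 × 2928.1 = 903.61 mGal
Free-air anomaly = 980711.90 − 981458.00 + (903.61) = 157.51 mGal
Bouguer slab correction = 0.04193 × 2.64 × 2928.1 = 324.13 mGal
Simple Bouguer anomaly = 157.51 − (324.13) = -166.62 mGal
Complete Bouguer anomaly = -166.62 + 5.21 = -161.41 mGal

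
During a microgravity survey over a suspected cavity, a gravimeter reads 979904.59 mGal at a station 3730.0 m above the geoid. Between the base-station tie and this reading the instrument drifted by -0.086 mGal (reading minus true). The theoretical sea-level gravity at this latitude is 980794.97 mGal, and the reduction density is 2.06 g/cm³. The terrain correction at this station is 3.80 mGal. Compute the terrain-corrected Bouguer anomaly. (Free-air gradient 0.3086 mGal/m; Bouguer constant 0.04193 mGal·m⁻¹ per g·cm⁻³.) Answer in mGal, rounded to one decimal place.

Drift-corrected reading = 979904.59 − (-0.086) = 979904.676 mGal
Free-air correction = 0.3086 × 3730.0 = 1151.08 mGal
Free-air anomaly = 979904.676 − 980794.97 + (1151.08) = 260.786 mGal
Bouguer slab correction = 0.04193 × 2.06 × 3730.0 = 322.18 mGal
Simple Bouguer anomaly = 260.786 − (322.18) = -61.394 mGal
Complete Bouguer anomaly = -61.394 + 3.80 = -57.594 mGal

-57.6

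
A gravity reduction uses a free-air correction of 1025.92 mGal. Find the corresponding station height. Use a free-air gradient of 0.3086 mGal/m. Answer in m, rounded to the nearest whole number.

3324

h = 1025.92 / 0.3086 = 3324.43 m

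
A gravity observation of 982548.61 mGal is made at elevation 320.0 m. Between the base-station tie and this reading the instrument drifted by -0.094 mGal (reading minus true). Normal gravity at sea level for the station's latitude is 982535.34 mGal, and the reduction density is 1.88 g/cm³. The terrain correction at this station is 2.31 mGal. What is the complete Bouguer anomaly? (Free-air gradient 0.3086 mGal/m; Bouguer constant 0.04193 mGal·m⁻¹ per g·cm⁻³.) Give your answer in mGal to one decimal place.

89.2

Drift-corrected reading = 982548.61 − (-0.094) = 982548.704 mGal
Free-air correction = 0.3086 × 320.0 = 98.75 mGal
Free-air anomaly = 982548.704 − 982535.34 + (98.75) = 112.114 mGal
Bouguer slab correction = 0.04193 × 1.88 × 320.0 = 25.23 mGal
Simple Bouguer anomaly = 112.114 − (25.23) = 86.884 mGal
Complete Bouguer anomaly = 86.884 + 2.31 = 89.194 mGal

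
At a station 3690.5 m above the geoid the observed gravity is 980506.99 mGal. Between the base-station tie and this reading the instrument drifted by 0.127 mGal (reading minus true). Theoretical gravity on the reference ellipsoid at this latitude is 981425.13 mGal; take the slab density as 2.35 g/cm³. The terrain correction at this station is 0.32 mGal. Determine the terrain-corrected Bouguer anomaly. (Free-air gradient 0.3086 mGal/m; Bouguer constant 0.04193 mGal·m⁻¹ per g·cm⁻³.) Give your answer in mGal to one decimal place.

-142.7

Drift-corrected reading = 980506.99 − (0.127) = 980506.863 mGal
Free-air correction = 0.3086 × 3690.5 = 1138.89 mGal
Free-air anomaly = 980506.863 − 981425.13 + (1138.89) = 220.623 mGal
Bouguer slab correction = 0.04193 × 2.35 × 3690.5 = 363.65 mGal
Simple Bouguer anomaly = 220.623 − (363.65) = -143.027 mGal
Complete Bouguer anomaly = -143.027 + 0.32 = -142.707 mGal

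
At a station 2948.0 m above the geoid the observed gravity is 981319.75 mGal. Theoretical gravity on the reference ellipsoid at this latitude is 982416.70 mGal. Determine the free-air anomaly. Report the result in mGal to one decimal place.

-187.2

Free-air correction = 0.3086 × 2948.0 = 909.75 mGal
Free-air anomaly = 981319.75 − 982416.70 + (909.75) = -187.20 mGal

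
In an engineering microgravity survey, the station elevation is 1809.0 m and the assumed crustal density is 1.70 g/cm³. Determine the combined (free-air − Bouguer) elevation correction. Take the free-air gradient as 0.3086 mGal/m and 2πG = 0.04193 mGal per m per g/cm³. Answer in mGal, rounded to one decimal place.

Combined gradient = 0.3086 − 0.04193 × 1.70 = 0.2373190 mGal/m
Combined elevation correction = 0.2373190 × 1809.0 = 429.3 mGal

429.3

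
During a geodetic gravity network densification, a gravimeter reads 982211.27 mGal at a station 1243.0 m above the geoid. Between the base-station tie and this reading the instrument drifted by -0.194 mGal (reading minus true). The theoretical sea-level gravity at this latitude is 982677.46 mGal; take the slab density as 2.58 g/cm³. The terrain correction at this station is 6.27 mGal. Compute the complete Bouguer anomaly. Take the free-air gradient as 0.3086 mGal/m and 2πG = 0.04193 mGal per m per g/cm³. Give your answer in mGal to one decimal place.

Drift-corrected reading = 982211.27 − (-0.194) = 982211.464 mGal
Free-air correction = 0.3086 × 1243.0 = 383.59 mGal
Free-air anomaly = 982211.464 − 982677.46 + (383.59) = -82.406 mGal
Bouguer slab correction = 0.04193 × 2.58 × 1243.0 = 134.47 mGal
Simple Bouguer anomaly = -82.406 − (134.47) = -216.876 mGal
Complete Bouguer anomaly = -216.876 + 6.27 = -210.606 mGal

-210.6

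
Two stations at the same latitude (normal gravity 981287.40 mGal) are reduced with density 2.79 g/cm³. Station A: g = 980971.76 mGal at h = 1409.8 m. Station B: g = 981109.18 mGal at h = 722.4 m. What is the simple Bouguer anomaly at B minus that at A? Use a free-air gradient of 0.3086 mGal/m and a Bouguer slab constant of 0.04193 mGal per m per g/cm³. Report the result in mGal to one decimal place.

5.7

Δg_SB(A) = 980971.76 − 981287.40 + 0.3086×1409.8 − 0.04193×2.79×1409.8 = -45.50 mGal
Δg_SB(B) = 981109.18 − 981287.40 + 0.3086×722.4 − 0.04193×2.79×722.4 = -39.80 mGal
Difference = -39.80 − (-45.50) = 5.70 mGal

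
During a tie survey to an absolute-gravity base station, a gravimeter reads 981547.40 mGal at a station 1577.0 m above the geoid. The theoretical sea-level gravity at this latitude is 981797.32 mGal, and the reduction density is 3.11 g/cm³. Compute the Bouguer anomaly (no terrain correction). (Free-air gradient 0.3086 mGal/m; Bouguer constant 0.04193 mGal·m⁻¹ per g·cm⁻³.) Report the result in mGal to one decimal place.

Free-air correction = 0.3086 × 1577.0 = 486.66 mGal
Free-air anomaly = 981547.40 − 981797.32 + (486.66) = 236.74 mGal
Bouguer slab correction = 0.04193 × 3.11 × 1577.0 = 205.64 mGal
Simple Bouguer anomaly = 236.74 − (205.64) = 31.10 mGal

31.1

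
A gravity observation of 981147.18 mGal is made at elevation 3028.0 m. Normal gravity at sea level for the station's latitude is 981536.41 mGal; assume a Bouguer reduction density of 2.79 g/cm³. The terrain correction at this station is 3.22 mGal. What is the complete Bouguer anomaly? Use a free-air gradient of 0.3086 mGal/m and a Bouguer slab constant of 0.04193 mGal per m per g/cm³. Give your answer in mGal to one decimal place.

Free-air correction = 0.3086 × 3028.0 = 934.44 mGal
Free-air anomaly = 981147.18 − 981536.41 + (934.44) = 545.21 mGal
Bouguer slab correction = 0.04193 × 2.79 × 3028.0 = 354.23 mGal
Simple Bouguer anomaly = 545.21 − (354.23) = 190.98 mGal
Complete Bouguer anomaly = 190.98 + 3.22 = 194.20 mGal

194.2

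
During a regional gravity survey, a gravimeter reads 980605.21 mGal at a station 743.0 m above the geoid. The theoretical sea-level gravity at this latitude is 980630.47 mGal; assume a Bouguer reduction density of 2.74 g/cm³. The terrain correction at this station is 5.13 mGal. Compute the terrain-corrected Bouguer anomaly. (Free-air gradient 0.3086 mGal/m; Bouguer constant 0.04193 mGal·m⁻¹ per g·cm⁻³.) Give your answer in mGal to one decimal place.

123.8

Free-air correction = 0.3086 × 743.0 = 229.29 mGal
Free-air anomaly = 980605.21 − 980630.47 + (229.29) = 204.03 mGal
Bouguer slab correction = 0.04193 × 2.74 × 743.0 = 85.36 mGal
Simple Bouguer anomaly = 204.03 − (85.36) = 118.67 mGal
Complete Bouguer anomaly = 118.67 + 5.13 = 123.80 mGal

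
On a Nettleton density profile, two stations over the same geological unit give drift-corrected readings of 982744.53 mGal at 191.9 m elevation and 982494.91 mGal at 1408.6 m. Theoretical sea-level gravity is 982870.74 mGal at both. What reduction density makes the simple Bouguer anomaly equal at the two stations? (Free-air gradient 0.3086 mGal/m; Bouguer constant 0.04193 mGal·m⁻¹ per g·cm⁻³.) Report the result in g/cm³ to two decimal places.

2.47

Δg_obs = 982494.91 − 982744.53 = -249.62 mGal over Δh = 1408.6 − 191.9 = 1216.7 m
Equal Bouguer anomalies ⇒ Δg_obs + (0.3086 − 0.04193ρ)·Δh = 0
0.3086 − 0.04193ρ = −Δg_obs/Δh = 0.20516
ρ = (0.3086 − 0.20516) / 0.04193 = 2.47 g/cm³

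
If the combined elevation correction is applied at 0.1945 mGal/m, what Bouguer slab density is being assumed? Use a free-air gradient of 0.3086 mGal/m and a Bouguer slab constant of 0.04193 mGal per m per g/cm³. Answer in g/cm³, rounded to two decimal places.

2.72

0.1945 = 0.3086 − 0.04193 × ρ
ρ = (0.3086 − 0.1945) / 0.04193 = 2.72 g/cm³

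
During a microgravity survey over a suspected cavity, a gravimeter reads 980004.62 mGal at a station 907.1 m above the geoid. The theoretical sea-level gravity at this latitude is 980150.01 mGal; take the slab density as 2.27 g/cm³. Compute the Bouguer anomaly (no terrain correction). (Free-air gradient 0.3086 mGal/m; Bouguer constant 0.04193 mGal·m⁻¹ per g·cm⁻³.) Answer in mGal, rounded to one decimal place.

48.2

Free-air correction = 0.3086 × 907.1 = 279.93 mGal
Free-air anomaly = 980004.62 − 980150.01 + (279.93) = 134.54 mGal
Bouguer slab correction = 0.04193 × 2.27 × 907.1 = 86.34 mGal
Simple Bouguer anomaly = 134.54 − (86.34) = 48.20 mGal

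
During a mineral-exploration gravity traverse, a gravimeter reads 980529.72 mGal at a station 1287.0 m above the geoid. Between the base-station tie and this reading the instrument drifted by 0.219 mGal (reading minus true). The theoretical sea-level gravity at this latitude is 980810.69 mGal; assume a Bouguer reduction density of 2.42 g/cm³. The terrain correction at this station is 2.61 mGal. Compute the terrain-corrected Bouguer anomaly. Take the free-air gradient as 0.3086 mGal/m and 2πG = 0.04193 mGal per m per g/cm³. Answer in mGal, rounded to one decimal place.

Drift-corrected reading = 980529.72 − (0.219) = 980529.501 mGal
Free-air correction = 0.3086 × 1287.0 = 397.17 mGal
Free-air anomaly = 980529.501 − 980810.69 + (397.17) = 115.981 mGal
Bouguer slab correction = 0.04193 × 2.42 × 1287.0 = 130.59 mGal
Simple Bouguer anomaly = 115.981 − (130.59) = -14.609 mGal
Complete Bouguer anomaly = -14.609 + 2.61 = -11.999 mGal

-12.0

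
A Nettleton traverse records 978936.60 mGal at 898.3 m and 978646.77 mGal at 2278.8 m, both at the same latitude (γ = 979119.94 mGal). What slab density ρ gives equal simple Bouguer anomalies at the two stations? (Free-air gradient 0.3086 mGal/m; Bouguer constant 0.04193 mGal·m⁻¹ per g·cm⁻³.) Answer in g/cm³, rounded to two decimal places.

Δg_obs = 978646.77 − 978936.60 = -289.83 mGal over Δh = 2278.8 − 898.3 = 1380.5 m
Equal Bouguer anomalies ⇒ Δg_obs + (0.3086 − 0.04193ρ)·Δh = 0
0.3086 − 0.04193ρ = −Δg_obs/Δh = 0.20995
ρ = (0.3086 − 0.20995) / 0.04193 = 2.35 g/cm³

2.35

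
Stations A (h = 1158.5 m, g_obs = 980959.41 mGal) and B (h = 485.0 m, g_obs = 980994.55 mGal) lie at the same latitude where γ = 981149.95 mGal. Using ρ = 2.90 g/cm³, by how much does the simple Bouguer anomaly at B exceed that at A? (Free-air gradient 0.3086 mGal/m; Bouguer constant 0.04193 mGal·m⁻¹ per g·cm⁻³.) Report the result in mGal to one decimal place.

Δg_SB(A) = 980959.41 − 981149.95 + 0.3086×1158.5 − 0.04193×2.90×1158.5 = 26.10 mGal
Δg_SB(B) = 980994.55 − 981149.95 + 0.3086×485.0 − 0.04193×2.90×485.0 = -64.70 mGal
Difference = -64.70 − (26.10) = -90.80 mGal

-90.8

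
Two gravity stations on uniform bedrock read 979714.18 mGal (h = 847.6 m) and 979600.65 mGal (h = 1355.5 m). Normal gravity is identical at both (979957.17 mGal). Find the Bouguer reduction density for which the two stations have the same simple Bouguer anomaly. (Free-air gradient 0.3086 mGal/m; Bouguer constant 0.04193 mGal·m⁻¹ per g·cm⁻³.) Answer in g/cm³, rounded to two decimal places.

Δg_obs = 979600.65 − 979714.18 = -113.53 mGal over Δh = 1355.5 − 847.6 = 507.9 m
Equal Bouguer anomalies ⇒ Δg_obs + (0.3086 − 0.04193ρ)·Δh = 0
0.3086 − 0.04193ρ = −Δg_obs/Δh = 0.22353
ρ = (0.3086 − 0.22353) / 0.04193 = 2.03 g/cm³

2.03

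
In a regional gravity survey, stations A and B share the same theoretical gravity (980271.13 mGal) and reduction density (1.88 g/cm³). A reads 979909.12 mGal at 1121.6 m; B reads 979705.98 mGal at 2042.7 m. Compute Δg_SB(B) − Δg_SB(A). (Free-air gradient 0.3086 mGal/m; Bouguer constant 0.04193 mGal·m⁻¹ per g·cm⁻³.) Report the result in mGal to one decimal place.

8.5

Δg_SB(A) = 979909.12 − 980271.13 + 0.3086×1121.6 − 0.04193×1.88×1121.6 = -104.30 mGal
Δg_SB(B) = 979705.98 − 980271.13 + 0.3086×2042.7 − 0.04193×1.88×2042.7 = -95.80 mGal
Difference = -95.80 − (-104.30) = 8.50 mGal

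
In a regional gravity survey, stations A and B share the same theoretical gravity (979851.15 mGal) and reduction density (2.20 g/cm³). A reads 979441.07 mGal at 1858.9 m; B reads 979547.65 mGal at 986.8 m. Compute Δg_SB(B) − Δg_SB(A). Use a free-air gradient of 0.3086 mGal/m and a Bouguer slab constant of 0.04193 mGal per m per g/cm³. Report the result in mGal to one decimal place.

-82.1

Δg_SB(A) = 979441.07 − 979851.15 + 0.3086×1858.9 − 0.04193×2.20×1858.9 = -7.90 mGal
Δg_SB(B) = 979547.65 − 979851.15 + 0.3086×986.8 − 0.04193×2.20×986.8 = -90.00 mGal
Difference = -90.00 − (-7.90) = -82.10 mGal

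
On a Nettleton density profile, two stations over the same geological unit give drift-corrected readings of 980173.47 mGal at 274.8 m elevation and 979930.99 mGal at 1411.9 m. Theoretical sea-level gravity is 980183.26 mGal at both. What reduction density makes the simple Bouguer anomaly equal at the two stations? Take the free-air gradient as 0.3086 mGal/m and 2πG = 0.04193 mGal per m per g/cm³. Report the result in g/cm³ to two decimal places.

2.27

Δg_obs = 979930.99 − 980173.47 = -242.48 mGal over Δh = 1411.9 − 274.8 = 1137.1 m
Equal Bouguer anomalies ⇒ Δg_obs + (0.3086 − 0.04193ρ)·Δh = 0
0.3086 − 0.04193ρ = −Δg_obs/Δh = 0.21324
ρ = (0.3086 − 0.21324) / 0.04193 = 2.27 g/cm³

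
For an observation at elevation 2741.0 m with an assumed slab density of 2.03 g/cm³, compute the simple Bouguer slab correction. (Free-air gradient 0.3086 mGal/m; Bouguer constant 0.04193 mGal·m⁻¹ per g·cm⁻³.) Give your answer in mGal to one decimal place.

Bouguer slab correction = 0.04193 × 2.03 × 2741.0 = 233.3 mGal

233.3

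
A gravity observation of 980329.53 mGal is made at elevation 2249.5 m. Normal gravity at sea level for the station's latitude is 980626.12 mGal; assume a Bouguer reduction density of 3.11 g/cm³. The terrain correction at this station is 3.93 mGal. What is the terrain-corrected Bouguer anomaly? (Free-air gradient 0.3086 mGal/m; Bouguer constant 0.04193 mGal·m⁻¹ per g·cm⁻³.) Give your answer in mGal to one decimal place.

Free-air correction = 0.3086 × 2249.5 = 694.20 mGal
Free-air anomaly = 980329.53 − 980626.12 + (694.20) = 397.61 mGal
Bouguer slab correction = 0.04193 × 3.11 × 2249.5 = 293.34 mGal
Simple Bouguer anomaly = 397.61 − (293.34) = 104.27 mGal
Complete Bouguer anomaly = 104.27 + 3.93 = 108.20 mGal

108.2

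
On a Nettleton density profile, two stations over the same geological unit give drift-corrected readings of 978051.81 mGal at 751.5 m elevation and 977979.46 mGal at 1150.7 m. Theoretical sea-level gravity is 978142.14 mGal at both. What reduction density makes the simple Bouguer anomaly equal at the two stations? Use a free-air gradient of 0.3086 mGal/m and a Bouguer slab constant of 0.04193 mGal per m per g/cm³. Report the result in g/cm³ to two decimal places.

3.04

Δg_obs = 977979.46 − 978051.81 = -72.35 mGal over Δh = 1150.7 − 751.5 = 399.2 m
Equal Bouguer anomalies ⇒ Δg_obs + (0.3086 − 0.04193ρ)·Δh = 0
0.3086 − 0.04193ρ = −Δg_obs/Δh = 0.18124
ρ = (0.3086 − 0.18124) / 0.04193 = 3.04 g/cm³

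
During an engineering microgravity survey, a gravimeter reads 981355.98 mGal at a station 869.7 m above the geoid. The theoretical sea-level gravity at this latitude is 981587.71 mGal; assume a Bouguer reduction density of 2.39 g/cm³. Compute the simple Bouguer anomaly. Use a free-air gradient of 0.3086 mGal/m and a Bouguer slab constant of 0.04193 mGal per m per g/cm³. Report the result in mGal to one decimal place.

Free-air correction = 0.3086 × 869.7 = 268.39 mGal
Free-air anomaly = 981355.98 − 981587.71 + (268.39) = 36.66 mGal
Bouguer slab correction = 0.04193 × 2.39 × 869.7 = 87.15 mGal
Simple Bouguer anomaly = 36.66 − (87.15) = -50.49 mGal

-50.5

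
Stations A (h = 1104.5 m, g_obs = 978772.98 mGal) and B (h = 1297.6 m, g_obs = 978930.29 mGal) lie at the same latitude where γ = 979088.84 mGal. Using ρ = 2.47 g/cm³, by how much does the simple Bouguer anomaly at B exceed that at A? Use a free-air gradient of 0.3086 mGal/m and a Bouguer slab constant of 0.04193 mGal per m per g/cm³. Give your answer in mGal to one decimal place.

196.9

Δg_SB(A) = 978772.98 − 979088.84 + 0.3086×1104.5 − 0.04193×2.47×1104.5 = -89.40 mGal
Δg_SB(B) = 978930.29 − 979088.84 + 0.3086×1297.6 − 0.04193×2.47×1297.6 = 107.50 mGal
Difference = 107.50 − (-89.40) = 196.90 mGal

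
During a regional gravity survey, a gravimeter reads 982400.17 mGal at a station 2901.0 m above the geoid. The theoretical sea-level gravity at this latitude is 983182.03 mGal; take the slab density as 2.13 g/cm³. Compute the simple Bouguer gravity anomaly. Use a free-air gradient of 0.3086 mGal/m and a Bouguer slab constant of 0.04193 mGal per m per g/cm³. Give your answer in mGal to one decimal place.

-145.7

Free-air correction = 0.3086 × 2901.0 = 895.25 mGal
Free-air anomaly = 982400.17 − 983182.03 + (895.25) = 113.39 mGal
Bouguer slab correction = 0.04193 × 2.13 × 2901.0 = 259.09 mGal
Simple Bouguer anomaly = 113.39 − (259.09) = -145.70 mGal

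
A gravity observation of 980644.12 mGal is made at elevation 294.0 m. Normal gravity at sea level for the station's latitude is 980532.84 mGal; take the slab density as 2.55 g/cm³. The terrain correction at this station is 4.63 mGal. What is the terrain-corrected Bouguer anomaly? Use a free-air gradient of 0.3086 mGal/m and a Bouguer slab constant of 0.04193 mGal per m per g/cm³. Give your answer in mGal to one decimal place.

175.2

Free-air correction = 0.3086 × 294.0 = 90.73 mGal
Free-air anomaly = 980644.12 − 980532.84 + (90.73) = 202.01 mGal
Bouguer slab correction = 0.04193 × 2.55 × 294.0 = 31.43 mGal
Simple Bouguer anomaly = 202.01 − (31.43) = 170.58 mGal
Complete Bouguer anomaly = 170.58 + 4.63 = 175.21 mGal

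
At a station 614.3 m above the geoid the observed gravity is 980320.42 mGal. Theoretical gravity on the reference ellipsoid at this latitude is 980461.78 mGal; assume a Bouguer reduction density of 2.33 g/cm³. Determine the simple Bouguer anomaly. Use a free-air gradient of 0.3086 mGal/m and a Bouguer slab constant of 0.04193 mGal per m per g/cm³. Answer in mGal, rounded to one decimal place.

Free-air correction = 0.3086 × 614.3 = 189.57 mGal
Free-air anomaly = 980320.42 − 980461.78 + (189.57) = 48.21 mGal
Bouguer slab correction = 0.04193 × 2.33 × 614.3 = 60.02 mGal
Simple Bouguer anomaly = 48.21 − (60.02) = -11.81 mGal

-11.8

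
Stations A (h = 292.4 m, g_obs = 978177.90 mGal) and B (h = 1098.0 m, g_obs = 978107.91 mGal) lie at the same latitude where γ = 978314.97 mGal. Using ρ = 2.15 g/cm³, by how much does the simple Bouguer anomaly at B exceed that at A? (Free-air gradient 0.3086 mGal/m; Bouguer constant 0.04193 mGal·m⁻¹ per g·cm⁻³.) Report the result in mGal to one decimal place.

Δg_SB(A) = 978177.90 − 978314.97 + 0.3086×292.4 − 0.04193×2.15×292.4 = -73.20 mGal
Δg_SB(B) = 978107.91 − 978314.97 + 0.3086×1098.0 − 0.04193×2.15×1098.0 = 32.80 mGal
Difference = 32.80 − (-73.20) = 106.00 mGal

106.0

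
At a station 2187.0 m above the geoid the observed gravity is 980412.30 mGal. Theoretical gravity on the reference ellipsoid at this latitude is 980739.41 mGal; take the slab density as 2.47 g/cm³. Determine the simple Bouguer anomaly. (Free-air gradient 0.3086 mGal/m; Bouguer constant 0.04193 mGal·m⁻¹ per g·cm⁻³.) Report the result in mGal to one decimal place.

Free-air correction = 0.3086 × 2187.0 = 674.91 mGal
Free-air anomaly = 980412.30 − 980739.41 + (674.91) = 347.80 mGal
Bouguer slab correction = 0.04193 × 2.47 × 2187.0 = 226.50 mGal
Simple Bouguer anomaly = 347.80 − (226.50) = 121.30 mGal

121.3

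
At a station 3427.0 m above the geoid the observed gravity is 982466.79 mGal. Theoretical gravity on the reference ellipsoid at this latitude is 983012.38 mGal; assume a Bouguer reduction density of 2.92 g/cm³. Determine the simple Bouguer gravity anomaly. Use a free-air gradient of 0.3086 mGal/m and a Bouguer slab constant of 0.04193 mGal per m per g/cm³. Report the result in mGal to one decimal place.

92.4

Free-air correction = 0.3086 × 3427.0 = 1057.57 mGal
Free-air anomaly = 982466.79 − 983012.38 + (1057.57) = 511.98 mGal
Bouguer slab correction = 0.04193 × 2.92 × 3427.0 = 419.59 mGal
Simple Bouguer anomaly = 511.98 − (419.59) = 92.39 mGal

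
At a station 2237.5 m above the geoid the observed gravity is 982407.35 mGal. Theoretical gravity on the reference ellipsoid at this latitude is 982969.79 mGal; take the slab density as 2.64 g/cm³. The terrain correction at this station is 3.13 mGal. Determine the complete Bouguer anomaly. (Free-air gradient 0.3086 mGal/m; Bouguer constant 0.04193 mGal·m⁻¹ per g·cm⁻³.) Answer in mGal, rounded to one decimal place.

-116.5

Free-air correction = 0.3086 × 2237.5 = 690.49 mGal
Free-air anomaly = 982407.35 − 982969.79 + (690.49) = 128.05 mGal
Bouguer slab correction = 0.04193 × 2.64 × 2237.5 = 247.68 mGal
Simple Bouguer anomaly = 128.05 − (247.68) = -119.63 mGal
Complete Bouguer anomaly = -119.63 + 3.13 = -116.50 mGal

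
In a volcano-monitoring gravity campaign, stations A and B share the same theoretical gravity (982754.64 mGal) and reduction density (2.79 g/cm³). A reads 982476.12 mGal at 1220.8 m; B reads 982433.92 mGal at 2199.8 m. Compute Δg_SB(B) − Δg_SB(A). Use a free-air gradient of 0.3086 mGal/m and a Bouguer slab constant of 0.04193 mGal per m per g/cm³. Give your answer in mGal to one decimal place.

Δg_SB(A) = 982476.12 − 982754.64 + 0.3086×1220.8 − 0.04193×2.79×1220.8 = -44.60 mGal
Δg_SB(B) = 982433.92 − 982754.64 + 0.3086×2199.8 − 0.04193×2.79×2199.8 = 100.80 mGal
Difference = 100.80 − (-44.60) = 145.40 mGal

145.4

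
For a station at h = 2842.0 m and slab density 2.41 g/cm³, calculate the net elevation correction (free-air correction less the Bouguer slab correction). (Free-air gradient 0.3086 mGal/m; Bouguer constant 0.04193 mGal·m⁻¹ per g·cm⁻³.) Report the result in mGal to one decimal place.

Combined gradient = 0.3086 − 0.04193 × 2.41 = 0.2075487 mGal/m
Combined elevation correction = 0.2075487 × 2842.0 = 589.9 mGal

589.9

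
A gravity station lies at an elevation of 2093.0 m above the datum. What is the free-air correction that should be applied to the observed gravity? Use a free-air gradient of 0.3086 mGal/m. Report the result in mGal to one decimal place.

Free-air correction = 0.3086 × 2093.0 = 645.9 mGal

645.9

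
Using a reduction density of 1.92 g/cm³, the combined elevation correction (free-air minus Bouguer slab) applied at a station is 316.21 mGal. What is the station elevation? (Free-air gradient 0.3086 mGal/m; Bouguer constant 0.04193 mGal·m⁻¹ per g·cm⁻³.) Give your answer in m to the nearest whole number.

Combined gradient = 0.3086 − 0.04193 × 1.92 = 0.2280944 mGal/m
h = 316.21 / 0.2280944 = 1386.31 m

1386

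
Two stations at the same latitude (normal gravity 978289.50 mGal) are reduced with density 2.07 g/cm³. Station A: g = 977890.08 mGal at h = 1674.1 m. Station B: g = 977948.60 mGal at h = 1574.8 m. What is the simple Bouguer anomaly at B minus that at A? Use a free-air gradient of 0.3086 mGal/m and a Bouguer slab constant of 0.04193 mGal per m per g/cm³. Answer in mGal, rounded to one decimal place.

Δg_SB(A) = 977890.08 − 978289.50 + 0.3086×1674.1 − 0.04193×2.07×1674.1 = -28.10 mGal
Δg_SB(B) = 977948.60 − 978289.50 + 0.3086×1574.8 − 0.04193×2.07×1574.8 = 8.40 mGal
Difference = 8.40 − (-28.10) = 36.50 mGal

36.5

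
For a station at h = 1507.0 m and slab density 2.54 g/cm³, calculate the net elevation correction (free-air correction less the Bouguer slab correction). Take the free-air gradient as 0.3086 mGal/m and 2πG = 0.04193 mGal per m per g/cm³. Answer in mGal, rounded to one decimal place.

Combined gradient = 0.3086 − 0.04193 × 2.54 = 0.2020978 mGal/m
Combined elevation correction = 0.2020978 × 1507.0 = 304.6 mGal

304.6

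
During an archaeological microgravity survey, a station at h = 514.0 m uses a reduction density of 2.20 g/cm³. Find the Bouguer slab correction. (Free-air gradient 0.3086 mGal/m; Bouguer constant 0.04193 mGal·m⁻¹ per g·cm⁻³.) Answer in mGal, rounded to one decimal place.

Bouguer slab correction = 0.04193 × 2.20 × 514.0 = 47.4 mGal

47.4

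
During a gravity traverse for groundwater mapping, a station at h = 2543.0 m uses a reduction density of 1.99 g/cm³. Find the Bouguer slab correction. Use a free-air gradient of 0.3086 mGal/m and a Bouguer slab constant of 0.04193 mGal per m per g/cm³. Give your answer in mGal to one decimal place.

212.2

Bouguer slab correction = 0.04193 × 1.99 × 2543.0 = 212.2 mGal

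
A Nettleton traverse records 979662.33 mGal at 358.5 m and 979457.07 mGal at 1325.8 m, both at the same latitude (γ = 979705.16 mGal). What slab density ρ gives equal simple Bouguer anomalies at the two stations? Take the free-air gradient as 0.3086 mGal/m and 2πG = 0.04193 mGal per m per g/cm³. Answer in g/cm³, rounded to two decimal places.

2.30

Δg_obs = 979457.07 − 979662.33 = -205.26 mGal over Δh = 1325.8 − 358.5 = 967.3 m
Equal Bouguer anomalies ⇒ Δg_obs + (0.3086 − 0.04193ρ)·Δh = 0
0.3086 − 0.04193ρ = −Δg_obs/Δh = 0.21220
ρ = (0.3086 − 0.21220) / 0.04193 = 2.30 g/cm³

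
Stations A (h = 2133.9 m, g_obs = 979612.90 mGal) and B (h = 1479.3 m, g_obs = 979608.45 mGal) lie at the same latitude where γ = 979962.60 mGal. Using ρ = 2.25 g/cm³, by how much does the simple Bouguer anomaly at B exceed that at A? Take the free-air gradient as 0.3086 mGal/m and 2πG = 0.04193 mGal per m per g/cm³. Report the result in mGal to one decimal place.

-144.7

Δg_SB(A) = 979612.90 − 979962.60 + 0.3086×2133.9 − 0.04193×2.25×2133.9 = 107.50 mGal
Δg_SB(B) = 979608.45 − 979962.60 + 0.3086×1479.3 − 0.04193×2.25×1479.3 = -37.20 mGal
Difference = -37.20 − (107.50) = -144.70 mGal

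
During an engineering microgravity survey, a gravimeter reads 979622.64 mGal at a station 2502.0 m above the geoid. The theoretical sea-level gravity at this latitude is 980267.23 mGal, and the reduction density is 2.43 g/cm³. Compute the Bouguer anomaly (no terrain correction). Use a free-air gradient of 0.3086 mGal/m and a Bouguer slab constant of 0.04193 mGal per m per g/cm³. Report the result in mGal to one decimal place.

Free-air correction = 0.3086 × 2502.0 = 772.12 mGal
Free-air anomaly = 979622.64 − 980267.23 + (772.12) = 127.53 mGal
Bouguer slab correction = 0.04193 × 2.43 × 2502.0 = 254.93 mGal
Simple Bouguer anomaly = 127.53 − (254.93) = -127.40 mGal

-127.4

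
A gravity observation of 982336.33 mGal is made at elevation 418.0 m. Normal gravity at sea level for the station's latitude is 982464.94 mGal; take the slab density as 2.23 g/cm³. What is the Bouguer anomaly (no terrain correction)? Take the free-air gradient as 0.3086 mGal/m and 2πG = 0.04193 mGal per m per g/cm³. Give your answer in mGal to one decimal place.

Free-air correction = 0.3086 × 418.0 = 128.99 mGal
Free-air anomaly = 982336.33 − 982464.94 + (128.99) = 0.38 mGal
Bouguer slab correction = 0.04193 × 2.23 × 418.0 = 39.08 mGal
Simple Bouguer anomaly = 0.38 − (39.08) = -38.70 mGal

-38.7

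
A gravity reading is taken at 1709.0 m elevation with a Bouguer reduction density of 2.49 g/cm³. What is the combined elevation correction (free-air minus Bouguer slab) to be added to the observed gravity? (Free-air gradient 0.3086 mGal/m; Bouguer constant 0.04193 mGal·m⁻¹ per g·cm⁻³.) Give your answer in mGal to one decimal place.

349.0

Combined gradient = 0.3086 − 0.04193 × 2.49 = 0.2041943 mGal/m
Combined elevation correction = 0.2041943 × 1709.0 = 349.0 mGal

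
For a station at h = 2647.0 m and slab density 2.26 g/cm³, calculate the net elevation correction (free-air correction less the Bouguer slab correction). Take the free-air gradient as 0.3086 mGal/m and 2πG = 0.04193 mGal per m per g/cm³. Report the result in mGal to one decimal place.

Combined gradient = 0.3086 − 0.04193 × 2.26 = 0.2138382 mGal/m
Combined elevation correction = 0.2138382 × 2647.0 = 566.0 mGal

566.0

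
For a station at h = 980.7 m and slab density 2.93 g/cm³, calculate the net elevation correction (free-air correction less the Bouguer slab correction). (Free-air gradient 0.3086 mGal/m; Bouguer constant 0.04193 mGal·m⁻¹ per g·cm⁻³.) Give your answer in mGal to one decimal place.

182.2

Combined gradient = 0.3086 − 0.04193 × 2.93 = 0.1857451 mGal/m
Combined elevation correction = 0.1857451 × 980.7 = 182.2 mGal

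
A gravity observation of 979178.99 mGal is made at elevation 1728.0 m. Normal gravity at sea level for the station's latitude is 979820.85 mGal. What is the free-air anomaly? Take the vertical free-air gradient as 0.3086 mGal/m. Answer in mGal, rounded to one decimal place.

Free-air correction = 0.3086 × 1728.0 = 533.26 mGal
Free-air anomaly = 979178.99 − 979820.85 + (533.26) = -108.60 mGal

-108.6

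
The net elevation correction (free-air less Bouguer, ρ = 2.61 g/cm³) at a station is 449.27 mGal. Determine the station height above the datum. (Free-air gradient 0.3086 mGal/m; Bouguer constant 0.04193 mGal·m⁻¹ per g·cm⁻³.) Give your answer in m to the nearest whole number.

Combined gradient = 0.3086 − 0.04193 × 2.61 = 0.1991627 mGal/m
h = 449.27 / 0.1991627 = 2255.79 m

2256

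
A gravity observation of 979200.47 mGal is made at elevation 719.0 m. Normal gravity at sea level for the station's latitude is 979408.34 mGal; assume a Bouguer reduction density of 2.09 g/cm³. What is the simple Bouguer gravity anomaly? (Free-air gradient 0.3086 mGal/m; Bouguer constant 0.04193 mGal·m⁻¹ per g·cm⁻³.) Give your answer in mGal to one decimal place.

Free-air correction = 0.3086 × 719.0 = 221.88 mGal
Free-air anomaly = 979200.47 − 979408.34 + (221.88) = 14.01 mGal
Bouguer slab correction = 0.04193 × 2.09 × 719.0 = 63.01 mGal
Simple Bouguer anomaly = 14.01 − (63.01) = -49.00 mGal

-49.0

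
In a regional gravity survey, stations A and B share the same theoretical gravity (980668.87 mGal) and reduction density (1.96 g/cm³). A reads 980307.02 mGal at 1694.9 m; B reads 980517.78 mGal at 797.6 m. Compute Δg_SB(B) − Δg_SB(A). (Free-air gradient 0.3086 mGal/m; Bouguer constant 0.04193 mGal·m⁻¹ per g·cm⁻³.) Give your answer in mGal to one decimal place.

7.6

Δg_SB(A) = 980307.02 − 980668.87 + 0.3086×1694.9 − 0.04193×1.96×1694.9 = 21.90 mGal
Δg_SB(B) = 980517.78 − 980668.87 + 0.3086×797.6 − 0.04193×1.96×797.6 = 29.50 mGal
Difference = 29.50 − (21.90) = 7.60 mGal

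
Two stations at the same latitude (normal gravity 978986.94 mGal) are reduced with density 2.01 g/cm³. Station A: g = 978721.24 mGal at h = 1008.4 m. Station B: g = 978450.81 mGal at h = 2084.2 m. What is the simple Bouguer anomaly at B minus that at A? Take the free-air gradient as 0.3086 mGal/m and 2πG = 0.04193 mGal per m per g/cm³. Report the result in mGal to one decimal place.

-29.1

Δg_SB(A) = 978721.24 − 978986.94 + 0.3086×1008.4 − 0.04193×2.01×1008.4 = -39.50 mGal
Δg_SB(B) = 978450.81 − 978986.94 + 0.3086×2084.2 − 0.04193×2.01×2084.2 = -68.60 mGal
Difference = -68.60 − (-39.50) = -29.10 mGal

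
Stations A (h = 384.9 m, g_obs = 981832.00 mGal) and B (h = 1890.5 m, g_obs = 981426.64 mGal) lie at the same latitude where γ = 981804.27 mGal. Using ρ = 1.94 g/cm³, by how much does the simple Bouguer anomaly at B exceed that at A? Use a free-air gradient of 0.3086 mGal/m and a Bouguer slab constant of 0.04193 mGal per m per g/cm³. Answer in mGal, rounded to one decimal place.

Δg_SB(A) = 981832.00 − 981804.27 + 0.3086×384.9 − 0.04193×1.94×384.9 = 115.20 mGal
Δg_SB(B) = 981426.64 − 981804.27 + 0.3086×1890.5 − 0.04193×1.94×1890.5 = 52.00 mGal
Difference = 52.00 − (115.20) = -63.20 mGal

-63.2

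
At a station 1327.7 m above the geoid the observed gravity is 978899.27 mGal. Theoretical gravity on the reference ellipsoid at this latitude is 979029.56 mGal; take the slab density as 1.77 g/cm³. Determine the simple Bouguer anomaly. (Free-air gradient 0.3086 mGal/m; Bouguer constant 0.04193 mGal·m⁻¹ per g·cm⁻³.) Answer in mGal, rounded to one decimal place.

180.9

Free-air correction = 0.3086 × 1327.7 = 409.73 mGal
Free-air anomaly = 978899.27 − 979029.56 + (409.73) = 279.44 mGal
Bouguer slab correction = 0.04193 × 1.77 × 1327.7 = 98.54 mGal
Simple Bouguer anomaly = 279.44 − (98.54) = 180.90 mGal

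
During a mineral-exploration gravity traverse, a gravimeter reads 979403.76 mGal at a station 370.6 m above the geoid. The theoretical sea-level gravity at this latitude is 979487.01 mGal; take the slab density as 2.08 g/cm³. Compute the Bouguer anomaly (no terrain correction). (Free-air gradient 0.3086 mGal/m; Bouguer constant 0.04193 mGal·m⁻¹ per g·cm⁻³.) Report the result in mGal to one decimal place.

-1.2

Free-air correction = 0.3086 × 370.6 = 114.37 mGal
Free-air anomaly = 979403.76 − 979487.01 + (114.37) = 31.12 mGal
Bouguer slab correction = 0.04193 × 2.08 × 370.6 = 32.32 mGal
Simple Bouguer anomaly = 31.12 − (32.32) = -1.20 mGal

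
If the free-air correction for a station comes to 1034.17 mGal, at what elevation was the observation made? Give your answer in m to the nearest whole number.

h = 1034.17 / 0.3086 = 3351.17 m

3351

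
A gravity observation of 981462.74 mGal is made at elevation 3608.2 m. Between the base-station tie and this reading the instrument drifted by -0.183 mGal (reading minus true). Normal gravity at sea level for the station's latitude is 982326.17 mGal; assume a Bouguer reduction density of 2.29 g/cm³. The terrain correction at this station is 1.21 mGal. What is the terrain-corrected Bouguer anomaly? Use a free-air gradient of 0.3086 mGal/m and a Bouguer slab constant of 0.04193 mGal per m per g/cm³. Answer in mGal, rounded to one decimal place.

Drift-corrected reading = 981462.74 − (-0.183) = 981462.923 mGal
Free-air correction = 0.3086 × 3608.2 = 1113.49 mGal
Free-air anomaly = 981462.923 − 982326.17 + (1113.49) = 250.243 mGal
Bouguer slab correction = 0.04193 × 2.29 × 3608.2 = 346.46 mGal
Simple Bouguer anomaly = 250.243 − (346.46) = -96.217 mGal
Complete Bouguer anomaly = -96.217 + 1.21 = -95.007 mGal

-95.0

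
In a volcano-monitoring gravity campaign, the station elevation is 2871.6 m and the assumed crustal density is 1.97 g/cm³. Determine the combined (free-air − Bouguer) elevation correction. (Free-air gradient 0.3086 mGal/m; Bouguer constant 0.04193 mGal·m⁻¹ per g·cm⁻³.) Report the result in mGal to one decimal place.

Combined gradient = 0.3086 − 0.04193 × 1.97 = 0.2259979 mGal/m
Combined elevation correction = 0.2259979 × 2871.6 = 649.0 mGal

649.0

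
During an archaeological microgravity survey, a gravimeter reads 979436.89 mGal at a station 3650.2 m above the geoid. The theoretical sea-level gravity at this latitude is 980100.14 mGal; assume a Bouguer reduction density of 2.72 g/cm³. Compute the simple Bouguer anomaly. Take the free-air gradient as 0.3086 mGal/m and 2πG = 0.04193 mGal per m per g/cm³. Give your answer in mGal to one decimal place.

46.9

Free-air correction = 0.3086 × 3650.2 = 1126.45 mGal
Free-air anomaly = 979436.89 − 980100.14 + (1126.45) = 463.20 mGal
Bouguer slab correction = 0.04193 × 2.72 × 3650.2 = 416.30 mGal
Simple Bouguer anomaly = 463.20 − (416.30) = 46.90 mGal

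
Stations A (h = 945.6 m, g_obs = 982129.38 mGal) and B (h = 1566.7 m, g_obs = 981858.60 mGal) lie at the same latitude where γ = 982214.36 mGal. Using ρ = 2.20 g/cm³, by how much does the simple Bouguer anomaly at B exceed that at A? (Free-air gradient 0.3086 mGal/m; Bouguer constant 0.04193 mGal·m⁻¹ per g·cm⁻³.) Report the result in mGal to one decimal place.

-136.4

Δg_SB(A) = 982129.38 − 982214.36 + 0.3086×945.6 − 0.04193×2.20×945.6 = 119.60 mGal
Δg_SB(B) = 981858.60 − 982214.36 + 0.3086×1566.7 − 0.04193×2.20×1566.7 = -16.80 mGal
Difference = -16.80 − (119.60) = -136.40 mGal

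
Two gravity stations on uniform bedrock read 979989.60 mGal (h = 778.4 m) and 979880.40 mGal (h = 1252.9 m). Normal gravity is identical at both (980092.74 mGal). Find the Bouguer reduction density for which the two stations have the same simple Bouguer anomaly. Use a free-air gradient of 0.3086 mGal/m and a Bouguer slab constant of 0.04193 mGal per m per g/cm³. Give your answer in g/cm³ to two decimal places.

Δg_obs = 979880.40 − 979989.60 = -109.20 mGal over Δh = 1252.9 − 778.4 = 474.5 m
Equal Bouguer anomalies ⇒ Δg_obs + (0.3086 − 0.04193ρ)·Δh = 0
0.3086 − 0.04193ρ = −Δg_obs/Δh = 0.23014
ρ = (0.3086 − 0.23014) / 0.04193 = 1.87 g/cm³

1.87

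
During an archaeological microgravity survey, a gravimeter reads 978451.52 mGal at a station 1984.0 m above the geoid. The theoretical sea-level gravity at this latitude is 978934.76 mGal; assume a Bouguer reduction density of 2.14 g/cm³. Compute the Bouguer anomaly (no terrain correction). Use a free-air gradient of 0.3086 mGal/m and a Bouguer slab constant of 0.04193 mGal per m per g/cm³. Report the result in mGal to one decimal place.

-49.0

Free-air correction = 0.3086 × 1984.0 = 612.26 mGal
Free-air anomaly = 978451.52 − 978934.76 + (612.26) = 129.02 mGal
Bouguer slab correction = 0.04193 × 2.14 × 1984.0 = 178.02 mGal
Simple Bouguer anomaly = 129.02 − (178.02) = -49.00 mGal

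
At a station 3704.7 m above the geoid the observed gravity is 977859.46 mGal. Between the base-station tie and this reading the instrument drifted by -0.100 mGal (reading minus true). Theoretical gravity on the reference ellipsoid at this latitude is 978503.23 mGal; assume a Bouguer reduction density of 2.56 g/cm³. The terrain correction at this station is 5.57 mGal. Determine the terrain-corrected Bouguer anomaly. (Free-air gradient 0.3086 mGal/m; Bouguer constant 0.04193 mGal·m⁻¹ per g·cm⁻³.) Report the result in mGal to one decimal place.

107.5

Drift-corrected reading = 977859.46 − (-0.100) = 977859.560 mGal
Free-air correction = 0.3086 × 3704.7 = 1143.27 mGal
Free-air anomaly = 977859.560 − 978503.23 + (1143.27) = 499.600 mGal
Bouguer slab correction = 0.04193 × 2.56 × 3704.7 = 397.67 mGal
Simple Bouguer anomaly = 499.600 − (397.67) = 101.930 mGal
Complete Bouguer anomaly = 101.930 + 5.57 = 107.500 mGal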